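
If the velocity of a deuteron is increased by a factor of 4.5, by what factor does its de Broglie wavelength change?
The wavelength decreases by a factor of 4.5.

From λ = h/(mv), the wavelength is inversely proportional to velocity:

λ ∝ 1/v

If v → 4.5v, then λ → λ/4.5

When velocity is increased by a factor of 4.5, the wavelength decreases by a factor of 4.5.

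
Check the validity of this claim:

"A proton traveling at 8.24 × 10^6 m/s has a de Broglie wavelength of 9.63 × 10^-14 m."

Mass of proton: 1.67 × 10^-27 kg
False

The claim is incorrect.

Using λ = h/(mv):
λ = (6.626 × 10^-34 J·s) / (1.67 × 10^-27 kg × 8.24 × 10^6 m/s)
λ = 4.82 × 10^-14 m

The actual wavelength differs from the claimed 9.63 × 10^-14 m.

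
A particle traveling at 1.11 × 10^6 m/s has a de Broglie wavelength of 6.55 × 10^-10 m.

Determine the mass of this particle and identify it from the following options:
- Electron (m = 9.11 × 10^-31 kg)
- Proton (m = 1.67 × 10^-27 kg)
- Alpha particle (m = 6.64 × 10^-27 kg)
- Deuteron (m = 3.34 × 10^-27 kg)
The particle is an electron.

From λ = h/(mv), solve for mass:

m = h/(λv)
m = (6.626 × 10^-34 J·s) / (6.55 × 10^-10 m × 1.11 × 10^6 m/s)
m = 9.11 × 10^-31 kg

Comparing with the listed masses, this is closest to an electron.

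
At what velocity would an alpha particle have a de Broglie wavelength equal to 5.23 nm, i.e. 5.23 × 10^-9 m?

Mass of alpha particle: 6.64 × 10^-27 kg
1.91 × 10^1 m/s

From λ = h/(mv), solve for v:

v = h/(mλ)
v = (6.626 × 10^-34 J·s) / (6.64 × 10^-27 kg × 5.23 × 10^-9 m)
v = 1.91 × 10^1 m/s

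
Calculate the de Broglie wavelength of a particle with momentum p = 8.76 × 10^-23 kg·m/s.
7.56 × 10^-12 m

Using the de Broglie relation λ = h/p:

λ = h/p
λ = (6.626 × 10^-34 J·s) / (8.76 × 10^-23 kg·m/s)
λ = 7.56 × 10^-12 m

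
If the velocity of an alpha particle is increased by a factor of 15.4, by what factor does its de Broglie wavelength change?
The wavelength decreases by a factor of 15.4.

From λ = h/(mv), the wavelength is inversely proportional to velocity:

λ ∝ 1/v

If v → 15.4v, then λ → λ/15.4

When velocity is increased by a factor of 15.4, the wavelength decreases by a factor of 15.4.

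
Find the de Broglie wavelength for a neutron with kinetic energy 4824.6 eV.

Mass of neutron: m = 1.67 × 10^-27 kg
4.12 × 10^-13 m

Using λ = h/√(2mKE):

First convert KE to Joules: KE = 4824.6 eV = 7.730 × 10^-16 J

λ = h/√(2mKE)
λ = (6.626 × 10^-34 J·s) / √(2 × 1.67 × 10^-27 kg × 7.730 × 10^-16 J)
λ = 4.12 × 10^-13 m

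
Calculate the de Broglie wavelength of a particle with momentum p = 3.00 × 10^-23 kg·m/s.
2.21 × 10^-11 m

Using the de Broglie relation λ = h/p:

λ = h/p
λ = (6.626 × 10^-34 J·s) / (3.00 × 10^-23 kg·m/s)
λ = 2.21 × 10^-11 m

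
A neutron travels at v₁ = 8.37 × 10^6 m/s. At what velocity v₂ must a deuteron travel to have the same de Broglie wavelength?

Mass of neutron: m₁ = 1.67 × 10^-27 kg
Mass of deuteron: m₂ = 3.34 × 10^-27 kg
v₂ = 4.18 × 10^6 m/s

For equal de Broglie wavelengths: λ₁ = λ₂

h/(m₁v₁) = h/(m₂v₂)
m₁v₁ = m₂v₂
v₂ = v₁ · (m₁/m₂)

v₂ = 8.37 × 10^6 m/s × (1.67 × 10^-27 kg / 3.34 × 10^-27 kg)
v₂ = 4.18 × 10^6 m/s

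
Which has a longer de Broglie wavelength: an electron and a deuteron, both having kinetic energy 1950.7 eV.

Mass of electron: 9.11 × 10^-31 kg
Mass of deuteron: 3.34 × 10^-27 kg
The electron has the longer wavelength.

Using λ = h/√(2mKE):

For electron: λ₁ = h/√(2m₁KE) = 2.78 × 10^-11 m
For deuteron: λ₂ = h/√(2m₂KE) = 4.59 × 10^-13 m

Since λ ∝ 1/√m at constant kinetic energy, the lighter particle has the longer wavelength.

The electron has the longer de Broglie wavelength.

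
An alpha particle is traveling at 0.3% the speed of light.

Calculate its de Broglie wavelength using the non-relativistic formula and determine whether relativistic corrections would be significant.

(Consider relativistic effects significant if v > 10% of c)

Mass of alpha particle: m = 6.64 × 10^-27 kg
No, relativistic corrections are not needed.

Using the non-relativistic de Broglie formula λ = h/(mv):

v = 0.3% × c = 8.994 × 10^5 m/s

λ = h/(mv)
λ = (6.626 × 10^-34 J·s) / (6.64 × 10^-27 kg × 8.994 × 10^5 m/s)
λ = 1.11 × 10^-13 m

Since v = 0.3% of c < 10% of c, relativistic corrections are NOT significant and this non-relativistic result is a good approximation.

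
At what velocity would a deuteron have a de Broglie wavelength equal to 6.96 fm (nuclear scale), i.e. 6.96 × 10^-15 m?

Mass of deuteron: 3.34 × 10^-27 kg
2.85 × 10^7 m/s

From λ = h/(mv), solve for v:

v = h/(mλ)
v = (6.626 × 10^-34 J·s) / (3.34 × 10^-27 kg × 6.96 × 10^-15 m)
v = 2.85 × 10^7 m/s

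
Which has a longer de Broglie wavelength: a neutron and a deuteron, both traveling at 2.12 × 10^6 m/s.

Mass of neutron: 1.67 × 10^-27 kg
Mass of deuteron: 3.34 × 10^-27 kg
The neutron has the longer wavelength.

Using λ = h/(mv), since both particles have the same velocity, the wavelength depends only on mass.

For neutron: λ₁ = h/(m₁v) = 1.87 × 10^-13 m
For deuteron: λ₂ = h/(m₂v) = 9.36 × 10^-14 m

Since λ ∝ 1/m at constant velocity, the lighter particle has the longer wavelength.

The neutron has the longer de Broglie wavelength.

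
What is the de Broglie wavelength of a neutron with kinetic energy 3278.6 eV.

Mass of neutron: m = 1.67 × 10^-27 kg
5.00 × 10^-13 m

Using λ = h/√(2mKE):

First convert KE to Joules: KE = 3278.6 eV = 5.253 × 10^-16 J

λ = h/√(2mKE)
λ = (6.626 × 10^-34 J·s) / √(2 × 1.67 × 10^-27 kg × 5.253 × 10^-16 J)
λ = 5.00 × 10^-13 m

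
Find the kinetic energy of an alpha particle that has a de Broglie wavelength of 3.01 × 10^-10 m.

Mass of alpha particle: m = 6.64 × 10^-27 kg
3.65 × 10^-22 J (or 2.28 × 10^-3 eV)

From λ = h/√(2mKE), we solve for KE:

λ² = h²/(2mKE)
KE = h²/(2mλ²)
KE = (6.626 × 10^-34 J·s)² / (2 × 6.64 × 10^-27 kg × (3.01 × 10^-10 m)²)
KE = 3.65 × 10^-22 J
KE = 2.28 × 10^-3 eV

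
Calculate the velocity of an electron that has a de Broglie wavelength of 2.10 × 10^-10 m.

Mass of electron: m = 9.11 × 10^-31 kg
3.46 × 10^6 m/s

From the de Broglie relation λ = h/(mv), we solve for v:

v = h/(mλ)
v = (6.626 × 10^-34 J·s) / (9.11 × 10^-31 kg × 2.10 × 10^-10 m)
v = 3.46 × 10^6 m/s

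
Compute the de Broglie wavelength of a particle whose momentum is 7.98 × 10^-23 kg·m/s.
8.30 × 10^-12 m

Using the de Broglie relation λ = h/p:

λ = h/p
λ = (6.626 × 10^-34 J·s) / (7.98 × 10^-23 kg·m/s)
λ = 8.30 × 10^-12 m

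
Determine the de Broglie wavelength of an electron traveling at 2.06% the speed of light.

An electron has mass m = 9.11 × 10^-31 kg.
1.18 × 10^-10 m

Using the de Broglie relation λ = h/(mv):

v = 2.06% × c = 6.176 × 10^6 m/s

λ = h/(mv)
λ = (6.626 × 10^-34 J·s) / (9.11 × 10^-31 kg × 6.176 × 10^6 m/s)
λ = 1.18 × 10^-10 m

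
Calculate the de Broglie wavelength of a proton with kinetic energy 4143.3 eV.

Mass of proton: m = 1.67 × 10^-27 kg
4.45 × 10^-13 m

Using λ = h/√(2mKE):

First convert KE to Joules: KE = 4143.3 eV = 6.638 × 10^-16 J

λ = h/√(2mKE)
λ = (6.626 × 10^-34 J·s) / √(2 × 1.67 × 10^-27 kg × 6.638 × 10^-16 J)
λ = 4.45 × 10^-13 m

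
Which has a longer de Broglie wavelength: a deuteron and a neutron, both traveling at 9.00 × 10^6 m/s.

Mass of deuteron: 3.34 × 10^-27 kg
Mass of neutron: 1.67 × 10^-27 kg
The neutron has the longer wavelength.

Using λ = h/(mv), since both particles have the same velocity, the wavelength depends only on mass.

For deuteron: λ₁ = h/(m₁v) = 2.20 × 10^-14 m
For neutron: λ₂ = h/(m₂v) = 4.41 × 10^-14 m

Since λ ∝ 1/m at constant velocity, the lighter particle has the longer wavelength.

The neutron has the longer de Broglie wavelength.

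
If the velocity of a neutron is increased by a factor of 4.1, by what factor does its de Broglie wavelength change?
The wavelength decreases by a factor of 4.1.

From λ = h/(mv), the wavelength is inversely proportional to velocity:

λ ∝ 1/v

If v → 4.1v, then λ → λ/4.1

When velocity is increased by a factor of 4.1, the wavelength decreases by a factor of 4.1.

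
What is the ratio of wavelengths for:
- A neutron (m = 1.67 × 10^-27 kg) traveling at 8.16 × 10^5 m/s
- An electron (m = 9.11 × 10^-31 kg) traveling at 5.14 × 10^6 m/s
λ₁/λ₂ = 3.44 × 10^-3

Using λ = h/(mv):

λ₁ = h/(m₁v₁) = 4.86 × 10^-13 m
λ₂ = h/(m₂v₂) = 1.42 × 10^-10 m

Ratio λ₁/λ₂ = (m₂v₂)/(m₁v₁)
         = (9.11 × 10^-31 kg × 5.14 × 10^6 m/s) / (1.67 × 10^-27 kg × 8.16 × 10^5 m/s)
         = 3.44 × 10^-3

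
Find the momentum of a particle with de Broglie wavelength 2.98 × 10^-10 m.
2.22 × 10^-24 kg·m/s

From the de Broglie relation λ = h/p, we solve for p:

p = h/λ
p = (6.626 × 10^-34 J·s) / (2.98 × 10^-10 m)
p = 2.22 × 10^-24 kg·m/s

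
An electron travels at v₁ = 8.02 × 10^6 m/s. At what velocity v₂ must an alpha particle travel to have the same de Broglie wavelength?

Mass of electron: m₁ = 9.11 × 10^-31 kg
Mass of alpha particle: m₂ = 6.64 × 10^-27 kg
v₂ = 1.10 × 10^3 m/s

For equal de Broglie wavelengths: λ₁ = λ₂

h/(m₁v₁) = h/(m₂v₂)
m₁v₁ = m₂v₂
v₂ = v₁ · (m₁/m₂)

v₂ = 8.02 × 10^6 m/s × (9.11 × 10^-31 kg / 6.64 × 10^-27 kg)
v₂ = 1.10 × 10^3 m/s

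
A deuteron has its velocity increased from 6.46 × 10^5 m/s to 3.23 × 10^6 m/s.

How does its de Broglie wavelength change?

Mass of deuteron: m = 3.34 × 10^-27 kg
The wavelength decreases by a factor of 5.

Using λ = h/(mv):

Initial wavelength: λ₁ = h/(mv₁) = 3.07 × 10^-13 m
Final wavelength: λ₂ = h/(mv₂) = 6.14 × 10^-14 m

Since λ ∝ 1/v, when velocity increases by a factor of 5, the wavelength decreases by a factor of 5.

λ₂/λ₁ = v₁/v₂ = 1/5

The wavelength decreases by a factor of 5.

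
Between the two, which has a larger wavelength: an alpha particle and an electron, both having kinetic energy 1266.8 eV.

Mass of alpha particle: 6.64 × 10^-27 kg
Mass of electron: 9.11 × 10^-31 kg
The electron has the longer wavelength.

Using λ = h/√(2mKE):

For alpha particle: λ₁ = h/√(2m₁KE) = 4.04 × 10^-13 m
For electron: λ₂ = h/√(2m₂KE) = 3.45 × 10^-11 m

Since λ ∝ 1/√m at constant kinetic energy, the lighter particle has the longer wavelength.

The electron has the longer de Broglie wavelength.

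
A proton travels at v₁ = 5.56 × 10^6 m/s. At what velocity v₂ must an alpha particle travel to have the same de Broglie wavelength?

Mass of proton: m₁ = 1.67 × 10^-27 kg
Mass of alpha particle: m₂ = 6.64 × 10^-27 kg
v₂ = 1.40 × 10^6 m/s

For equal de Broglie wavelengths: λ₁ = λ₂

h/(m₁v₁) = h/(m₂v₂)
m₁v₁ = m₂v₂
v₂ = v₁ · (m₁/m₂)

v₂ = 5.56 × 10^6 m/s × (1.67 × 10^-27 kg / 6.64 × 10^-27 kg)
v₂ = 1.40 × 10^6 m/s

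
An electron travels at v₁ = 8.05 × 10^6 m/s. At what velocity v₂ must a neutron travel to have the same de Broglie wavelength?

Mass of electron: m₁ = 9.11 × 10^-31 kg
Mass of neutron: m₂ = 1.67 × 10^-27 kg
v₂ = 4.39 × 10^3 m/s

For equal de Broglie wavelengths: λ₁ = λ₂

h/(m₁v₁) = h/(m₂v₂)
m₁v₁ = m₂v₂
v₂ = v₁ · (m₁/m₂)

v₂ = 8.05 × 10^6 m/s × (9.11 × 10^-31 kg / 1.67 × 10^-27 kg)
v₂ = 4.39 × 10^3 m/s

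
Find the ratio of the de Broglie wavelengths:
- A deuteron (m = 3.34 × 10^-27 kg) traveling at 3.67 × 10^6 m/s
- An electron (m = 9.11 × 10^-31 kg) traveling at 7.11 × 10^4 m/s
λ₁/λ₂ = 5.28 × 10^-6

Using λ = h/(mv):

λ₁ = h/(m₁v₁) = 5.41 × 10^-14 m
λ₂ = h/(m₂v₂) = 1.02 × 10^-8 m

Ratio λ₁/λ₂ = (m₂v₂)/(m₁v₁)
         = (9.11 × 10^-31 kg × 7.11 × 10^4 m/s) / (3.34 × 10^-27 kg × 3.67 × 10^6 m/s)
         = 5.28 × 10^-6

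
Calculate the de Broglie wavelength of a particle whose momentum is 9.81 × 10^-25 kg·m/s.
6.75 × 10^-10 m

Using the de Broglie relation λ = h/p:

λ = h/p
λ = (6.626 × 10^-34 J·s) / (9.81 × 10^-25 kg·m/s)
λ = 6.75 × 10^-10 m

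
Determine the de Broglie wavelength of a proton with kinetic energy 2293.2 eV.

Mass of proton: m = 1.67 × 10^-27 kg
5.98 × 10^-13 m

Using λ = h/√(2mKE):

First convert KE to Joules: KE = 2293.2 eV = 3.674 × 10^-16 J

λ = h/√(2mKE)
λ = (6.626 × 10^-34 J·s) / √(2 × 1.67 × 10^-27 kg × 3.674 × 10^-16 J)
λ = 5.98 × 10^-13 m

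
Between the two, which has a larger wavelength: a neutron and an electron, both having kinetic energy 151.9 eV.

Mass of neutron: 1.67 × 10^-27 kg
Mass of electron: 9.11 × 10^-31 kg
The electron has the longer wavelength.

Using λ = h/√(2mKE):

For neutron: λ₁ = h/√(2m₁KE) = 2.32 × 10^-12 m
For electron: λ₂ = h/√(2m₂KE) = 9.95 × 10^-11 m

Since λ ∝ 1/√m at constant kinetic energy, the lighter particle has the longer wavelength.

The electron has the longer de Broglie wavelength.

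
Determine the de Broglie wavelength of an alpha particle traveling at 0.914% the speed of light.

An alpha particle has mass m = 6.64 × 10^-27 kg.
3.64 × 10^-14 m

Using the de Broglie relation λ = h/(mv):

v = 0.914% × c = 2.740 × 10^6 m/s

λ = h/(mv)
λ = (6.626 × 10^-34 J·s) / (6.64 × 10^-27 kg × 2.740 × 10^6 m/s)
λ = 3.64 × 10^-14 m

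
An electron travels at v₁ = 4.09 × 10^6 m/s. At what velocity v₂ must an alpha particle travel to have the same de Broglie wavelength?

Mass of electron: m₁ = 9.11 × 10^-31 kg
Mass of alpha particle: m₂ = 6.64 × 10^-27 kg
v₂ = 5.61 × 10^2 m/s

For equal de Broglie wavelengths: λ₁ = λ₂

h/(m₁v₁) = h/(m₂v₂)
m₁v₁ = m₂v₂
v₂ = v₁ · (m₁/m₂)

v₂ = 4.09 × 10^6 m/s × (9.11 × 10^-31 kg / 6.64 × 10^-27 kg)
v₂ = 5.61 × 10^2 m/s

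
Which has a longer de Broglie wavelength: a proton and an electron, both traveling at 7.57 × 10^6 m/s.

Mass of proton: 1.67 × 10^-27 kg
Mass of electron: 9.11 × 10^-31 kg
The electron has the longer wavelength.

Using λ = h/(mv), since both particles have the same velocity, the wavelength depends only on mass.

For proton: λ₁ = h/(m₁v) = 5.24 × 10^-14 m
For electron: λ₂ = h/(m₂v) = 9.61 × 10^-11 m

Since λ ∝ 1/m at constant velocity, the lighter particle has the longer wavelength.

The electron has the longer de Broglie wavelength.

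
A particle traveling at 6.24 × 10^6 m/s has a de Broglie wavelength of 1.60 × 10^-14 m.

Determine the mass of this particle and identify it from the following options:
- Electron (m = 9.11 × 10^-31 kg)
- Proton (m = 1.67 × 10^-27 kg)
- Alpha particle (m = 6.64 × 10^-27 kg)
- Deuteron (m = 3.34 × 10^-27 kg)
The particle is an alpha particle.

From λ = h/(mv), solve for mass:

m = h/(λv)
m = (6.626 × 10^-34 J·s) / (1.60 × 10^-14 m × 6.24 × 10^6 m/s)
m = 6.64 × 10^-27 kg

Comparing with the listed masses, this is closest to an alpha particle.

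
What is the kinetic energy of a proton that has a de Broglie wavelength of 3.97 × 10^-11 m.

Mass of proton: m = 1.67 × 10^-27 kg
8.34 × 10^-20 J (or 0.521 eV)

From λ = h/√(2mKE), we solve for KE:

λ² = h²/(2mKE)
KE = h²/(2mλ²)
KE = (6.626 × 10^-34 J·s)² / (2 × 1.67 × 10^-27 kg × (3.97 × 10^-11 m)²)
KE = 8.34 × 10^-20 J
KE = 0.521 eV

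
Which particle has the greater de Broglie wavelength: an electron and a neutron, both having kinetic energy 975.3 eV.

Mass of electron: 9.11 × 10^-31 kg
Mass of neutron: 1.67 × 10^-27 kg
The electron has the longer wavelength.

Using λ = h/√(2mKE):

For electron: λ₁ = h/√(2m₁KE) = 3.93 × 10^-11 m
For neutron: λ₂ = h/√(2m₂KE) = 9.17 × 10^-13 m

Since λ ∝ 1/√m at constant kinetic energy, the lighter particle has the longer wavelength.

The electron has the longer de Broglie wavelength.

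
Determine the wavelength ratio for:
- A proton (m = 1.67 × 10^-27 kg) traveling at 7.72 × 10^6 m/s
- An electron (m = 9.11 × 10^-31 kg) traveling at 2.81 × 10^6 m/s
λ₁/λ₂ = 1.99 × 10^-4

Using λ = h/(mv):

λ₁ = h/(m₁v₁) = 5.14 × 10^-14 m
λ₂ = h/(m₂v₂) = 2.59 × 10^-10 m

Ratio λ₁/λ₂ = (m₂v₂)/(m₁v₁)
         = (9.11 × 10^-31 kg × 2.81 × 10^6 m/s) / (1.67 × 10^-27 kg × 7.72 × 10^6 m/s)
         = 1.99 × 10^-4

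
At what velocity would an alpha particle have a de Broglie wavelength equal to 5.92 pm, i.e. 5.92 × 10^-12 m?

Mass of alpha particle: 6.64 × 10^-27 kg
1.69 × 10^4 m/s

From λ = h/(mv), solve for v:

v = h/(mλ)
v = (6.626 × 10^-34 J·s) / (6.64 × 10^-27 kg × 5.92 × 10^-12 m)
v = 1.69 × 10^4 m/s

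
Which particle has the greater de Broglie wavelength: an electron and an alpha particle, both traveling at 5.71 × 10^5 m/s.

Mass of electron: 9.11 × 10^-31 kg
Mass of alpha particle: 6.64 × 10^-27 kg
The electron has the longer wavelength.

Using λ = h/(mv), since both particles have the same velocity, the wavelength depends only on mass.

For electron: λ₁ = h/(m₁v) = 1.27 × 10^-9 m
For alpha particle: λ₂ = h/(m₂v) = 1.75 × 10^-13 m

Since λ ∝ 1/m at constant velocity, the lighter particle has the longer wavelength.

The electron has the longer de Broglie wavelength.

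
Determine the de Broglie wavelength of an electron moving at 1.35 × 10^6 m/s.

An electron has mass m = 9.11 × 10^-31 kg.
5.39 × 10^-10 m

Using the de Broglie relation λ = h/(mv):

λ = h/(mv)
λ = (6.626 × 10^-34 J·s) / (9.11 × 10^-31 kg × 1.35 × 10^6 m/s)
λ = 5.39 × 10^-10 m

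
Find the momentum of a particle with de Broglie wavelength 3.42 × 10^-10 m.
1.94 × 10^-24 kg·m/s

From the de Broglie relation λ = h/p, we solve for p:

p = h/λ
p = (6.626 × 10^-34 J·s) / (3.42 × 10^-10 m)
p = 1.94 × 10^-24 kg·m/s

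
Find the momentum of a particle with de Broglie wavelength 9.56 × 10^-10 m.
6.93 × 10^-25 kg·m/s

From the de Broglie relation λ = h/p, we solve for p:

p = h/λ
p = (6.626 × 10^-34 J·s) / (9.56 × 10^-10 m)
p = 6.93 × 10^-25 kg·m/s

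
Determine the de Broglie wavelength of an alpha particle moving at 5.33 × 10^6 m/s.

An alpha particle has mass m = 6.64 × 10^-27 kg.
1.87 × 10^-14 m

Using the de Broglie relation λ = h/(mv):

λ = h/(mv)
λ = (6.626 × 10^-34 J·s) / (6.64 × 10^-27 kg × 5.33 × 10^6 m/s)
λ = 1.87 × 10^-14 m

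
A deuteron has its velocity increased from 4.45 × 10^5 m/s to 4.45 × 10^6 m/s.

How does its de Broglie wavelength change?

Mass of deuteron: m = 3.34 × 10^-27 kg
The wavelength decreases by a factor of 10.

Using λ = h/(mv):

Initial wavelength: λ₁ = h/(mv₁) = 4.46 × 10^-13 m
Final wavelength: λ₂ = h/(mv₂) = 4.46 × 10^-14 m

Since λ ∝ 1/v, when velocity increases by a factor of 10, the wavelength decreases by a factor of 10.

λ₂/λ₁ = v₁/v₂ = 1/10

The wavelength decreases by a factor of 10.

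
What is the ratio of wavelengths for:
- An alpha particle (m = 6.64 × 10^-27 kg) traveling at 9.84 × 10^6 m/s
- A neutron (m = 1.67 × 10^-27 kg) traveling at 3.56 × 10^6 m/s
λ₁/λ₂ = 0.0910

Using λ = h/(mv):

λ₁ = h/(m₁v₁) = 1.01 × 10^-14 m
λ₂ = h/(m₂v₂) = 1.11 × 10^-13 m

Ratio λ₁/λ₂ = (m₂v₂)/(m₁v₁)
         = (1.67 × 10^-27 kg × 3.56 × 10^6 m/s) / (6.64 × 10^-27 kg × 9.84 × 10^6 m/s)
         = 0.0910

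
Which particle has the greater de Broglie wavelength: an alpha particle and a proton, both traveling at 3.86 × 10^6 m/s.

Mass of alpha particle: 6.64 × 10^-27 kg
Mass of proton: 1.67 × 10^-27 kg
The proton has the longer wavelength.

Using λ = h/(mv), since both particles have the same velocity, the wavelength depends only on mass.

For alpha particle: λ₁ = h/(m₁v) = 2.59 × 10^-14 m
For proton: λ₂ = h/(m₂v) = 1.03 × 10^-13 m

Since λ ∝ 1/m at constant velocity, the lighter particle has the longer wavelength.

The proton has the longer de Broglie wavelength.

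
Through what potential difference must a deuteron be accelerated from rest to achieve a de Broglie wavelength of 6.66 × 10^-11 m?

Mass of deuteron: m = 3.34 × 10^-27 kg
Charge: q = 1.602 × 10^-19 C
9.25 × 10^-2 V

From λ = h/√(2mqV), we solve for V:

λ² = h²/(2mqV)
V = h²/(2mqλ²)
V = (6.626 × 10^-34 J·s)² / (2 × 3.34 × 10^-27 kg × 1.602 × 10^-19 C × (6.66 × 10^-11 m)²)
V = 9.25 × 10^-2 V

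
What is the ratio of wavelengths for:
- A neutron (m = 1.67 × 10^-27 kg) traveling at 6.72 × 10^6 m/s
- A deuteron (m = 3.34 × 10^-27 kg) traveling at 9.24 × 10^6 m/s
λ₁/λ₂ = 2.75

Using λ = h/(mv):

λ₁ = h/(m₁v₁) = 5.90 × 10^-14 m
λ₂ = h/(m₂v₂) = 2.15 × 10^-14 m

Ratio λ₁/λ₂ = (m₂v₂)/(m₁v₁)
         = (3.34 × 10^-27 kg × 9.24 × 10^6 m/s) / (1.67 × 10^-27 kg × 6.72 × 10^6 m/s)
         = 2.75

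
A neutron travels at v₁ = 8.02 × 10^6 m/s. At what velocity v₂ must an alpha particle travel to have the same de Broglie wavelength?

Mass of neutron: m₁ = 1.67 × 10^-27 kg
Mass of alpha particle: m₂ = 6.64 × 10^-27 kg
v₂ = 2.02 × 10^6 m/s

For equal de Broglie wavelengths: λ₁ = λ₂

h/(m₁v₁) = h/(m₂v₂)
m₁v₁ = m₂v₂
v₂ = v₁ · (m₁/m₂)

v₂ = 8.02 × 10^6 m/s × (1.67 × 10^-27 kg / 6.64 × 10^-27 kg)
v₂ = 2.02 × 10^6 m/s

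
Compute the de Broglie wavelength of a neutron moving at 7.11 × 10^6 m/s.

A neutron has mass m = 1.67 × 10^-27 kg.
5.58 × 10^-14 m

Using the de Broglie relation λ = h/(mv):

λ = h/(mv)
λ = (6.626 × 10^-34 J·s) / (1.67 × 10^-27 kg × 7.11 × 10^6 m/s)
λ = 5.58 × 10^-14 m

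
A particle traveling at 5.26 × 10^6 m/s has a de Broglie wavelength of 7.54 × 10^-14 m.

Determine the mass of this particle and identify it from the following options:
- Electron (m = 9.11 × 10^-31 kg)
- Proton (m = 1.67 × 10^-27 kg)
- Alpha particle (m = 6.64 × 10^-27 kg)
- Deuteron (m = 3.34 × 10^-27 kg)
The particle is a proton.

From λ = h/(mv), solve for mass:

m = h/(λv)
m = (6.626 × 10^-34 J·s) / (7.54 × 10^-14 m × 5.26 × 10^6 m/s)
m = 1.67 × 10^-27 kg

Comparing with the listed masses, this is closest to a proton.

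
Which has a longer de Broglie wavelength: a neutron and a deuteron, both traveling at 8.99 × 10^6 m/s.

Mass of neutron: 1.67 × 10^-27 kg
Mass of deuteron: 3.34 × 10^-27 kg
The neutron has the longer wavelength.

Using λ = h/(mv), since both particles have the same velocity, the wavelength depends only on mass.

For neutron: λ₁ = h/(m₁v) = 4.41 × 10^-14 m
For deuteron: λ₂ = h/(m₂v) = 2.21 × 10^-14 m

Since λ ∝ 1/m at constant velocity, the lighter particle has the longer wavelength.

The neutron has the longer de Broglie wavelength.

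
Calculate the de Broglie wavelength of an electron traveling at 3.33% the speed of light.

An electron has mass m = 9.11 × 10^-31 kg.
7.29 × 10^-11 m

Using the de Broglie relation λ = h/(mv):

v = 3.33% × c = 9.983 × 10^6 m/s

λ = h/(mv)
λ = (6.626 × 10^-34 J·s) / (9.11 × 10^-31 kg × 9.983 × 10^6 m/s)
λ = 7.29 × 10^-11 m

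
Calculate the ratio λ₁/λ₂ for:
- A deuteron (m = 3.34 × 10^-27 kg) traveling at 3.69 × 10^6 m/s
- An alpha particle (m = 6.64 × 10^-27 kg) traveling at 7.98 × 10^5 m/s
λ₁/λ₂ = 0.430

Using λ = h/(mv):

λ₁ = h/(m₁v₁) = 5.38 × 10^-14 m
λ₂ = h/(m₂v₂) = 1.25 × 10^-13 m

Ratio λ₁/λ₂ = (m₂v₂)/(m₁v₁)
         = (6.64 × 10^-27 kg × 7.98 × 10^5 m/s) / (3.34 × 10^-27 kg × 3.69 × 10^6 m/s)
         = 0.430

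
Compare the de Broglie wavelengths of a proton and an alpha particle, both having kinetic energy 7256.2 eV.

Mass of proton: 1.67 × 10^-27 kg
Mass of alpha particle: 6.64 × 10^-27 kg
The proton has the longer wavelength.

Using λ = h/√(2mKE):

For proton: λ₁ = h/√(2m₁KE) = 3.36 × 10^-13 m
For alpha particle: λ₂ = h/√(2m₂KE) = 1.69 × 10^-13 m

Since λ ∝ 1/√m at constant kinetic energy, the lighter particle has the longer wavelength.

The proton has the longer de Broglie wavelength.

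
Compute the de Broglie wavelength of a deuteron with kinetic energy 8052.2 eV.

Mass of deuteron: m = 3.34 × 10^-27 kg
2.26 × 10^-13 m

Using λ = h/√(2mKE):

First convert KE to Joules: KE = 8052.2 eV = 1.290 × 10^-15 J

λ = h/√(2mKE)
λ = (6.626 × 10^-34 J·s) / √(2 × 3.34 × 10^-27 kg × 1.290 × 10^-15 J)
λ = 2.26 × 10^-13 m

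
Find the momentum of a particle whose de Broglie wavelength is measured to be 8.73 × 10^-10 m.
7.59 × 10^-25 kg·m/s

From the de Broglie relation λ = h/p, we solve for p:

p = h/λ
p = (6.626 × 10^-34 J·s) / (8.73 × 10^-10 m)
p = 7.59 × 10^-25 kg·m/s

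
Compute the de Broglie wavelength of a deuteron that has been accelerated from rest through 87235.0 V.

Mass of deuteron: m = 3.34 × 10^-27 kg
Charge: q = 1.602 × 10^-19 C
6.86 × 10^-14 m

When a particle is accelerated through voltage V, it gains kinetic energy KE = qV.

The de Broglie wavelength is then λ = h/√(2mqV):

λ = h/√(2mqV)
λ = (6.626 × 10^-34 J·s) / √(2 × 3.34 × 10^-27 kg × 1.602 × 10^-19 C × 87235.0 V)
λ = 6.86 × 10^-14 m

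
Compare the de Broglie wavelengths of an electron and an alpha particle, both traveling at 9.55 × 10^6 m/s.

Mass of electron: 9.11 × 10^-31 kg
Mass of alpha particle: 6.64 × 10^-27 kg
The electron has the longer wavelength.

Using λ = h/(mv), since both particles have the same velocity, the wavelength depends only on mass.

For electron: λ₁ = h/(m₁v) = 7.62 × 10^-11 m
For alpha particle: λ₂ = h/(m₂v) = 1.04 × 10^-14 m

Since λ ∝ 1/m at constant velocity, the lighter particle has the longer wavelength.

The electron has the longer de Broglie wavelength.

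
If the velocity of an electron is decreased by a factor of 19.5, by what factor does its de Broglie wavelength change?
The wavelength increases by a factor of 19.5.

From λ = h/(mv), the wavelength is inversely proportional to velocity:

λ ∝ 1/v

If v → v/19.5, then λ → 19.5λ

When velocity is decreased by a factor of 19.5, the wavelength increases by a factor of 19.5.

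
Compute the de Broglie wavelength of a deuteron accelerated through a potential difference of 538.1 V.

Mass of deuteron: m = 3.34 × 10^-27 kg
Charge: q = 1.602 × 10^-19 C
8.73 × 10^-13 m

When a particle is accelerated through voltage V, it gains kinetic energy KE = qV.

The de Broglie wavelength is then λ = h/√(2mqV):

λ = h/√(2mqV)
λ = (6.626 × 10^-34 J·s) / √(2 × 3.34 × 10^-27 kg × 1.602 × 10^-19 C × 538.1 V)
λ = 8.73 × 10^-13 m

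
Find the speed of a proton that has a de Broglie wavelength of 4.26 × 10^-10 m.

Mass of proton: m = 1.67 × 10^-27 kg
9.31 × 10^2 m/s

From the de Broglie relation λ = h/(mv), we solve for v:

v = h/(mλ)
v = (6.626 × 10^-34 J·s) / (1.67 × 10^-27 kg × 4.26 × 10^-10 m)
v = 9.31 × 10^2 m/s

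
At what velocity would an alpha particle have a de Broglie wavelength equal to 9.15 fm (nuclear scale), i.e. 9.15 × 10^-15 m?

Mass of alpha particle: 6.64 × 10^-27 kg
1.09 × 10^7 m/s

From λ = h/(mv), solve for v:

v = h/(mλ)
v = (6.626 × 10^-34 J·s) / (6.64 × 10^-27 kg × 9.15 × 10^-15 m)
v = 1.09 × 10^7 m/s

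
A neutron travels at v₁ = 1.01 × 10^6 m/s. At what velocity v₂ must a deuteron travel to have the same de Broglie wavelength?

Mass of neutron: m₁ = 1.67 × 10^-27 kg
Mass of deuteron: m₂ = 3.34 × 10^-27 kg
v₂ = 5.05 × 10^5 m/s

For equal de Broglie wavelengths: λ₁ = λ₂

h/(m₁v₁) = h/(m₂v₂)
m₁v₁ = m₂v₂
v₂ = v₁ · (m₁/m₂)

v₂ = 1.01 × 10^6 m/s × (1.67 × 10^-27 kg / 3.34 × 10^-27 kg)
v₂ = 5.05 × 10^5 m/s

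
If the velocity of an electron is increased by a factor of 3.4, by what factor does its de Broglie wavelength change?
The wavelength decreases by a factor of 3.4.

From λ = h/(mv), the wavelength is inversely proportional to velocity:

λ ∝ 1/v

If v → 3.4v, then λ → λ/3.4

When velocity is increased by a factor of 3.4, the wavelength decreases by a factor of 3.4.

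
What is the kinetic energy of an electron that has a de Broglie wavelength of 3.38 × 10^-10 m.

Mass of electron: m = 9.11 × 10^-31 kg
2.11 × 10^-18 J (or 13.2 eV)

From λ = h/√(2mKE), we solve for KE:

λ² = h²/(2mKE)
KE = h²/(2mλ²)
KE = (6.626 × 10^-34 J·s)² / (2 × 9.11 × 10^-31 kg × (3.38 × 10^-10 m)²)
KE = 2.11 × 10^-18 J
KE = 13.2 eV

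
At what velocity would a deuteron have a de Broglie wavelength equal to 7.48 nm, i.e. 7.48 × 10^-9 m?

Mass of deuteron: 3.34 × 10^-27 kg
2.65 × 10^1 m/s

From λ = h/(mv), solve for v:

v = h/(mλ)
v = (6.626 × 10^-34 J·s) / (3.34 × 10^-27 kg × 7.48 × 10^-9 m)
v = 2.65 × 10^1 m/s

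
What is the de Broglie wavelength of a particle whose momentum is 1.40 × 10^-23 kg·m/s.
4.73 × 10^-11 m

Using the de Broglie relation λ = h/p:

λ = h/p
λ = (6.626 × 10^-34 J·s) / (1.40 × 10^-23 kg·m/s)
λ = 4.73 × 10^-11 m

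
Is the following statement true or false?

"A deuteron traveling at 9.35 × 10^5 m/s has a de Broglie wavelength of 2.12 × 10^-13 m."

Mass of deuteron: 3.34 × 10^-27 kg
True

The claim is correct.

Using λ = h/(mv):
λ = (6.626 × 10^-34 J·s) / (3.34 × 10^-27 kg × 9.35 × 10^5 m/s)
λ = 2.12 × 10^-13 m

This matches the claimed value.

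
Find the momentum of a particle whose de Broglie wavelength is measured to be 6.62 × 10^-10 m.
1.00 × 10^-24 kg·m/s

From the de Broglie relation λ = h/p, we solve for p:

p = h/λ
p = (6.626 × 10^-34 J·s) / (6.62 × 10^-10 m)
p = 1.00 × 10^-24 kg·m/s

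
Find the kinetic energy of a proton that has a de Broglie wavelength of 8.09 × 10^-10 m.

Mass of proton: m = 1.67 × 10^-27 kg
2.01 × 10^-22 J (or 1.25 × 10^-3 eV)

From λ = h/√(2mKE), we solve for KE:

λ² = h²/(2mKE)
KE = h²/(2mλ²)
KE = (6.626 × 10^-34 J·s)² / (2 × 1.67 × 10^-27 kg × (8.09 × 10^-10 m)²)
KE = 2.01 × 10^-22 J
KE = 1.25 × 10^-3 eV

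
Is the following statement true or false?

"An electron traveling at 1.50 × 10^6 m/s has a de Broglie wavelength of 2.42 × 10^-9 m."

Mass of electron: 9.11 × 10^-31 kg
False

The claim is incorrect.

Using λ = h/(mv):
λ = (6.626 × 10^-34 J·s) / (9.11 × 10^-31 kg × 1.50 × 10^6 m/s)
λ = 4.85 × 10^-10 m

The actual wavelength differs from the claimed 2.42 × 10^-9 m.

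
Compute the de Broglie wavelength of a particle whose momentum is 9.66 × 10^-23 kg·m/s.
6.86 × 10^-12 m

Using the de Broglie relation λ = h/p:

λ = h/p
λ = (6.626 × 10^-34 J·s) / (9.66 × 10^-23 kg·m/s)
λ = 6.86 × 10^-12 m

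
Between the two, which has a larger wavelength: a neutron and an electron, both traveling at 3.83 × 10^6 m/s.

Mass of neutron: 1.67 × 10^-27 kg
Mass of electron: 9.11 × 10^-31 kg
The electron has the longer wavelength.

Using λ = h/(mv), since both particles have the same velocity, the wavelength depends only on mass.

For neutron: λ₁ = h/(m₁v) = 1.04 × 10^-13 m
For electron: λ₂ = h/(m₂v) = 1.90 × 10^-10 m

Since λ ∝ 1/m at constant velocity, the lighter particle has the longer wavelength.

The electron has the longer de Broglie wavelength.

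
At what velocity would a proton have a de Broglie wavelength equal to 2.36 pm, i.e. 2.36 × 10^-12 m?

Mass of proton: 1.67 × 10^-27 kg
1.68 × 10^5 m/s

From λ = h/(mv), solve for v:

v = h/(mλ)
v = (6.626 × 10^-34 J·s) / (1.67 × 10^-27 kg × 2.36 × 10^-12 m)
v = 1.68 × 10^5 m/s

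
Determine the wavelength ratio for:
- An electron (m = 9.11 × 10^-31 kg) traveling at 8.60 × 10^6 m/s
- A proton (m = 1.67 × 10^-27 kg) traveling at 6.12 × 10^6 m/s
λ₁/λ₂ = 1.30 × 10^3

Using λ = h/(mv):

λ₁ = h/(m₁v₁) = 8.46 × 10^-11 m
λ₂ = h/(m₂v₂) = 6.48 × 10^-14 m

Ratio λ₁/λ₂ = (m₂v₂)/(m₁v₁)
         = (1.67 × 10^-27 kg × 6.12 × 10^6 m/s) / (9.11 × 10^-31 kg × 8.60 × 10^6 m/s)
         = 1.30 × 10^3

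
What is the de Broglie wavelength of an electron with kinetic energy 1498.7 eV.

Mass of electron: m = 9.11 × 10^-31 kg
3.17 × 10^-11 m

Using λ = h/√(2mKE):

First convert KE to Joules: KE = 1498.7 eV = 2.401 × 10^-16 J

λ = h/√(2mKE)
λ = (6.626 × 10^-34 J·s) / √(2 × 9.11 × 10^-31 kg × 2.401 × 10^-16 J)
λ = 3.17 × 10^-11 m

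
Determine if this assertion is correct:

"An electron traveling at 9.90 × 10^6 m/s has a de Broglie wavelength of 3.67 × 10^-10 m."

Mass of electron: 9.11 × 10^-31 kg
False

The claim is incorrect.

Using λ = h/(mv):
λ = (6.626 × 10^-34 J·s) / (9.11 × 10^-31 kg × 9.90 × 10^6 m/s)
λ = 7.35 × 10^-11 m

The actual wavelength differs from the claimed 3.67 × 10^-10 m.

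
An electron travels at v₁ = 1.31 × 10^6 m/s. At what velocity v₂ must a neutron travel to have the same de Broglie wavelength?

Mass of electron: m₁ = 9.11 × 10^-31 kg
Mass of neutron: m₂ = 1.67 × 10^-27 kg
v₂ = 7.15 × 10^2 m/s

For equal de Broglie wavelengths: λ₁ = λ₂

h/(m₁v₁) = h/(m₂v₂)
m₁v₁ = m₂v₂
v₂ = v₁ · (m₁/m₂)

v₂ = 1.31 × 10^6 m/s × (9.11 × 10^-31 kg / 1.67 × 10^-27 kg)
v₂ = 7.15 × 10^2 m/s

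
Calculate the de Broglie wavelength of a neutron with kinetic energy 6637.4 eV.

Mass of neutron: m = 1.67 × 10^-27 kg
3.52 × 10^-13 m

Using λ = h/√(2mKE):

First convert KE to Joules: KE = 6637.4 eV = 1.063 × 10^-15 J

λ = h/√(2mKE)
λ = (6.626 × 10^-34 J·s) / √(2 × 1.67 × 10^-27 kg × 1.063 × 10^-15 J)
λ = 3.52 × 10^-13 m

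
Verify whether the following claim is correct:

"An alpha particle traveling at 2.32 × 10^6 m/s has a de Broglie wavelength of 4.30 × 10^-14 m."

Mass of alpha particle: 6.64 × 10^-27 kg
True

The claim is correct.

Using λ = h/(mv):
λ = (6.626 × 10^-34 J·s) / (6.64 × 10^-27 kg × 2.32 × 10^6 m/s)
λ = 4.30 × 10^-14 m

This matches the claimed value.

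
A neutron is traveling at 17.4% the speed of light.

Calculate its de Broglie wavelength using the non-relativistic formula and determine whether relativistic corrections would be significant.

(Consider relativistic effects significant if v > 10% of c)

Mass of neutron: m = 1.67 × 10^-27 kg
Yes, relativistic corrections are needed.

Using the non-relativistic de Broglie formula λ = h/(mv):

v = 17.4% × c = 5.216 × 10^7 m/s

λ = h/(mv)
λ = (6.626 × 10^-34 J·s) / (1.67 × 10^-27 kg × 5.216 × 10^7 m/s)
λ = 7.61 × 10^-15 m

Since v = 17.4% of c > 10% of c, relativistic corrections ARE significant and the actual wavelength would differ from this non-relativistic estimate.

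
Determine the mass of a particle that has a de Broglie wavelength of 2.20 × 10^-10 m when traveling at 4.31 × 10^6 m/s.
6.99 × 10^-31 kg

From the de Broglie relation λ = h/(mv), we solve for m:

m = h/(λv)
m = (6.626 × 10^-34 J·s) / (2.20 × 10^-10 m × 4.31 × 10^6 m/s)
m = 6.99 × 10^-31 kg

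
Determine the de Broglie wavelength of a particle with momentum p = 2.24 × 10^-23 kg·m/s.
2.96 × 10^-11 m

Using the de Broglie relation λ = h/p:

λ = h/p
λ = (6.626 × 10^-34 J·s) / (2.24 × 10^-23 kg·m/s)
λ = 2.96 × 10^-11 m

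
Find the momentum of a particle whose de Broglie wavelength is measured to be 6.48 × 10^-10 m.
1.02 × 10^-24 kg·m/s

From the de Broglie relation λ = h/p, we solve for p:

p = h/λ
p = (6.626 × 10^-34 J·s) / (6.48 × 10^-10 m)
p = 1.02 × 10^-24 kg·m/s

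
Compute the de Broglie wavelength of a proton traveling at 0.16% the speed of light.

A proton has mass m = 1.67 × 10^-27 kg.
8.27 × 10^-13 m

Using the de Broglie relation λ = h/(mv):

v = 0.16% × c = 4.797 × 10^5 m/s

λ = h/(mv)
λ = (6.626 × 10^-34 J·s) / (1.67 × 10^-27 kg × 4.797 × 10^5 m/s)
λ = 8.27 × 10^-13 m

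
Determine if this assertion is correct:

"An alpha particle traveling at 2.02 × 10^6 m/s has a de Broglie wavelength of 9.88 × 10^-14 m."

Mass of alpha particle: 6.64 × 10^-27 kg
False

The claim is incorrect.

Using λ = h/(mv):
λ = (6.626 × 10^-34 J·s) / (6.64 × 10^-27 kg × 2.02 × 10^6 m/s)
λ = 4.94 × 10^-14 m

The actual wavelength differs from the claimed 9.88 × 10^-14 m.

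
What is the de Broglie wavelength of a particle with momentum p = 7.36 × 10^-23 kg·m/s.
9.00 × 10^-12 m

Using the de Broglie relation λ = h/p:

λ = h/p
λ = (6.626 × 10^-34 J·s) / (7.36 × 10^-23 kg·m/s)
λ = 9.00 × 10^-12 m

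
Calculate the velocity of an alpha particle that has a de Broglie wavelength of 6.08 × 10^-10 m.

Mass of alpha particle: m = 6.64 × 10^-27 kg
1.64 × 10^2 m/s

From the de Broglie relation λ = h/(mv), we solve for v:

v = h/(mλ)
v = (6.626 × 10^-34 J·s) / (6.64 × 10^-27 kg × 6.08 × 10^-10 m)
v = 1.64 × 10^2 m/s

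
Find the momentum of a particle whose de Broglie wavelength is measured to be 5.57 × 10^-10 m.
1.19 × 10^-24 kg·m/s

From the de Broglie relation λ = h/p, we solve for p:

p = h/λ
p = (6.626 × 10^-34 J·s) / (5.57 × 10^-10 m)
p = 1.19 × 10^-24 kg·m/s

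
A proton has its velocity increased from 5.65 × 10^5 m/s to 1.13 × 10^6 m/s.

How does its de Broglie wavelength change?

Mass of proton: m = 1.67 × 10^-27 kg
The wavelength decreases by a factor of 2.

Using λ = h/(mv):

Initial wavelength: λ₁ = h/(mv₁) = 7.02 × 10^-13 m
Final wavelength: λ₂ = h/(mv₂) = 3.51 × 10^-13 m

Since λ ∝ 1/v, when velocity increases by a factor of 2, the wavelength decreases by a factor of 2.

λ₂/λ₁ = v₁/v₂ = 1/2

The wavelength decreases by a factor of 2.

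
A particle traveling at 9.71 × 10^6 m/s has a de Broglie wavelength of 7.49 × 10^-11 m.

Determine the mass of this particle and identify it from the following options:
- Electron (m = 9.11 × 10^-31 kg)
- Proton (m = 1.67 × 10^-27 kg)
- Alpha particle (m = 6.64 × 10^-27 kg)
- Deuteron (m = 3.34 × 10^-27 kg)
The particle is an electron.

From λ = h/(mv), solve for mass:

m = h/(λv)
m = (6.626 × 10^-34 J·s) / (7.49 × 10^-11 m × 9.71 × 10^6 m/s)
m = 9.11 × 10^-31 kg

Comparing with the listed masses, this is closest to an electron.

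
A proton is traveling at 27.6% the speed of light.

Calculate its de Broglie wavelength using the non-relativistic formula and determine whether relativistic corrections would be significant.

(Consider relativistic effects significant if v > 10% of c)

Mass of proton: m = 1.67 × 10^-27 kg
Yes, relativistic corrections are needed.

Using the non-relativistic de Broglie formula λ = h/(mv):

v = 27.6% × c = 8.274 × 10^7 m/s

λ = h/(mv)
λ = (6.626 × 10^-34 J·s) / (1.67 × 10^-27 kg × 8.274 × 10^7 m/s)
λ = 4.80 × 10^-15 m

Since v = 27.6% of c > 10% of c, relativistic corrections ARE significant and the actual wavelength would differ from this non-relativistic estimate.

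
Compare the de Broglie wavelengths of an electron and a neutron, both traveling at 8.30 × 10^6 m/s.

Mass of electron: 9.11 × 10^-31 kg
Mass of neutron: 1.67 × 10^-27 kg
The electron has the longer wavelength.

Using λ = h/(mv), since both particles have the same velocity, the wavelength depends only on mass.

For electron: λ₁ = h/(m₁v) = 8.76 × 10^-11 m
For neutron: λ₂ = h/(m₂v) = 4.78 × 10^-14 m

Since λ ∝ 1/m at constant velocity, the lighter particle has the longer wavelength.

The electron has the longer de Broglie wavelength.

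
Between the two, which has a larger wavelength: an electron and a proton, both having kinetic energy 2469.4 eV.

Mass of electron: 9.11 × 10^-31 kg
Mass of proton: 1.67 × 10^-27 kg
The electron has the longer wavelength.

Using λ = h/√(2mKE):

For electron: λ₁ = h/√(2m₁KE) = 2.47 × 10^-11 m
For proton: λ₂ = h/√(2m₂KE) = 5.76 × 10^-13 m

Since λ ∝ 1/√m at constant kinetic energy, the lighter particle has the longer wavelength.

The electron has the longer de Broglie wavelength.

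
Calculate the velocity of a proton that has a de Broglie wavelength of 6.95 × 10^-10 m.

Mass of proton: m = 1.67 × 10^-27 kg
5.71 × 10^2 m/s

From the de Broglie relation λ = h/(mv), we solve for v:

v = h/(mλ)
v = (6.626 × 10^-34 J·s) / (1.67 × 10^-27 kg × 6.95 × 10^-10 m)
v = 5.71 × 10^2 m/s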